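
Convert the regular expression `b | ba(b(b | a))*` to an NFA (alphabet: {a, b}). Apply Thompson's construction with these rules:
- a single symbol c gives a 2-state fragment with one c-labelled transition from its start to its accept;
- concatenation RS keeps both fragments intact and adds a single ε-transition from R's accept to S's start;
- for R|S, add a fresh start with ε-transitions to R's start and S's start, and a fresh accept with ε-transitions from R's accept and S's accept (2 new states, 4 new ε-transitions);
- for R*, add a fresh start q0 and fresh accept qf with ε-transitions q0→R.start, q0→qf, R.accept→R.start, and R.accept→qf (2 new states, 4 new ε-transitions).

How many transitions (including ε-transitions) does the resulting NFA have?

Per subexpression:
Each of the 6 symbol leaves contributes 1 transition (1 symbol, 0 ε).
  b | a → 6 transitions (2 symbol, 4 ε)
  b(b | a) → 8 transitions (3 symbol, 5 ε)
  (b(b | a))* → 12 transitions (3 symbol, 9 ε)
  ba(b(b | a))* → 16 transitions (5 symbol, 11 ε)
  b | ba(b(b | a))* → 21 transitions (6 symbol, 15 ε)

21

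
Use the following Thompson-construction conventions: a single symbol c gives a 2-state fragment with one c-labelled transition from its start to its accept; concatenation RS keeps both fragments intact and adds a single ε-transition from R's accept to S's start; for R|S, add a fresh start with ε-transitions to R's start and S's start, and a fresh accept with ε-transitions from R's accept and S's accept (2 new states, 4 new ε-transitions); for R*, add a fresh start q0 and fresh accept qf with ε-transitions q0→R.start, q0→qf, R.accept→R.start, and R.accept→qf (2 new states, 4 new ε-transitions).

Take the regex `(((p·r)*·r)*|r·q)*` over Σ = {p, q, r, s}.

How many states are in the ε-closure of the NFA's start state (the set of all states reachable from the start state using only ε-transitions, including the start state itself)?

Compute the ε-closure size of each fragment's start state recursively; a symbol fragment's start has no outgoing ε-edge, so its closure is just itself (size 1).
  p·r → same as the first factor's closure: |ε-closure| = 1
  (p·r)* → |ε-closure| = 1 (new start) + 1 (body) + 1 (new accept) = 3
  (p·r)*·r → |ε-closure| = 3 + 1 = 4 (closure spills across the concat boundary because the left factor accepts ε)
  ((p·r)*·r)* → the star's fresh start ε-reaches both the body's start and the fresh accept: |ε-closure| = 2 + 4 = 6
  r·q → |ε-closure| equals the left operand's closure size = 1 (its accept is not ε-reachable, so the closure stops there)
  ((p·r)*·r)*|r·q → |ε-closure| = 1 (new start) + (6 + 1) + 1 (new accept, since some branch ε-reaches its own accept) = 9
  (((p·r)*·r)*|r·q)* → the star's fresh start ε-reaches both the body's start and the fresh accept: |ε-closure| = 2 + 9 = 11

11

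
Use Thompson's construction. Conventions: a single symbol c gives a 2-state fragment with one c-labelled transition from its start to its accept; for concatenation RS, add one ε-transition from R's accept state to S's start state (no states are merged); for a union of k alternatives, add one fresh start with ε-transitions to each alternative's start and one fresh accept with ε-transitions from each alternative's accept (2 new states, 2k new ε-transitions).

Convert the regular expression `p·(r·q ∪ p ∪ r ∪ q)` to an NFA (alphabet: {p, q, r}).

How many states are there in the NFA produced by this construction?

Bottom-up over the parse tree:
Each of the 6 symbol leaves contributes a 2-state fragment.
  r·q — 4 states
  r·q ∪ p ∪ r ∪ q — 12 states
  p·(r·q ∪ p ∪ r ∪ q) — 14 states

14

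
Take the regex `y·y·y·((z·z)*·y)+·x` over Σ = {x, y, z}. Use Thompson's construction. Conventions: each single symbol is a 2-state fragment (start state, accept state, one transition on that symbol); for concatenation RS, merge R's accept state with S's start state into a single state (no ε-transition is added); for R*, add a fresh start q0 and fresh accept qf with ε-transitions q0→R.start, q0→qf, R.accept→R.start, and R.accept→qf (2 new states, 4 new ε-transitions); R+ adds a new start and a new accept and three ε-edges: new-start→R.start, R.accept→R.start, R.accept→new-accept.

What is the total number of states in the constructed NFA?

Per subexpression:
Each of the 7 symbol leaves contributes a 2-state fragment.
  z·z — 3 states
  (z·z)* — 5 states
  (z·z)*·y — 6 states
  ((z·z)*·y)+ — 8 states
  y·y·y·((z·z)*·y)+·x — 12 states

12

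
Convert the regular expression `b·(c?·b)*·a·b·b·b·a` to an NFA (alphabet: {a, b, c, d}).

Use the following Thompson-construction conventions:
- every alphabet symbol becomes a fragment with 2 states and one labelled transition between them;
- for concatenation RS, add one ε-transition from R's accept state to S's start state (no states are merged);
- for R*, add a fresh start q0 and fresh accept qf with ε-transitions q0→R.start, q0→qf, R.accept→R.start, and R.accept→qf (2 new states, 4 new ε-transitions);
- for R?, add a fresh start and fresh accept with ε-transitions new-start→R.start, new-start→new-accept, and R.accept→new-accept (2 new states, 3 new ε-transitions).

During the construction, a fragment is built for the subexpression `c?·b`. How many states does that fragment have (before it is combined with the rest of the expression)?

Fragment for `c?·b`:
Each of the 2 symbol leaves contributes a 2-state fragment.
  c? → 4 states
  c?·b → 6 states

6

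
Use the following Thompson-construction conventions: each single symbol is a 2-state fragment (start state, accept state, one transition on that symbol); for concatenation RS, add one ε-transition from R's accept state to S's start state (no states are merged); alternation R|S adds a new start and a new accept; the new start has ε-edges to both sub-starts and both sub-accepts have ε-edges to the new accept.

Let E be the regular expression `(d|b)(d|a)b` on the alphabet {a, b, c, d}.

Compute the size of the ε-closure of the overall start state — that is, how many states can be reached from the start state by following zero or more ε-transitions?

3

Compute the ε-closure size of each fragment's start state recursively; a symbol fragment's start has no outgoing ε-edge, so its closure is just itself (size 1).
  d|b : new start ε-reaches every alternative's start; none of them accept ε, so the new accept is not reached: C = 1 + 1 + 1 = 3
  d|a : new start ε-reaches every alternative's start; none of them accept ε, so the new accept is not reached: C = 1 + 1 + 1 = 3
  (d|b)(d|a)b : C equals the left operand's closure size = 3 (its accept is not ε-reachable, so the closure stops there)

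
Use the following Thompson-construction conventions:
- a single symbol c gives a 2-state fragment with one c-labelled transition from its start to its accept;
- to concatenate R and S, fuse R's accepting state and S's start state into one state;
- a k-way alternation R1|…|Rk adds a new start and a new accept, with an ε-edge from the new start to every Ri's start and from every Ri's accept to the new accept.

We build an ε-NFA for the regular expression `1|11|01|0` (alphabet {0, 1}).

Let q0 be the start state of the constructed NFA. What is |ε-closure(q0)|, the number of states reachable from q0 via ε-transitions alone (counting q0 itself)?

5

Compute the ε-closure size of each fragment's start state recursively; a symbol fragment's start has no outgoing ε-edge, so its closure is just itself (size 1).
  11 → |closure| equals the left operand's closure size = 1 (its accept is not ε-reachable, so the closure stops there)
  01 → |closure| equals the left operand's closure size = 1 (its accept is not ε-reachable, so the closure stops there)
  1|11|01|0 → |closure| = 1 + 1 + 1 + 1 + 1 = 5 (the new accept is not ε-reachable since no branch accepts ε)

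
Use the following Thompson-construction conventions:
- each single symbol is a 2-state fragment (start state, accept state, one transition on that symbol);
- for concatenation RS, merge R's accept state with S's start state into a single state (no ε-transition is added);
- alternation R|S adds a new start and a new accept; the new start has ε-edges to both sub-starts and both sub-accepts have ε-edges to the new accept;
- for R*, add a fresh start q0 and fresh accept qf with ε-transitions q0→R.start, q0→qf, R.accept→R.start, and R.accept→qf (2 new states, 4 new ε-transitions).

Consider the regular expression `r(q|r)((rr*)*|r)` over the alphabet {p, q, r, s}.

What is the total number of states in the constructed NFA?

17

Per subexpression:
Each of the 6 symbol leaves contributes a 2-state fragment.
  q|r → 6 states
  r* → 4 states
  rr* → 5 states
  (rr*)* → 7 states
  (rr*)*|r → 11 states
  r(q|r)((rr*)*|r) → 17 states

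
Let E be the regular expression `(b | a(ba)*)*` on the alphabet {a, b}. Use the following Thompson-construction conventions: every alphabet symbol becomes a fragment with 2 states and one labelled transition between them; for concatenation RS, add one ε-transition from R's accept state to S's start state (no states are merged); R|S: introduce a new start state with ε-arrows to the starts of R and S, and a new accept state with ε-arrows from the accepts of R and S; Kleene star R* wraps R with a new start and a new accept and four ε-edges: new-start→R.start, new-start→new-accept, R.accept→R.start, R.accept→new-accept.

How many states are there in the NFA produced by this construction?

14

Recursing over subexpressions:
Each of the 4 symbol leaves contributes a 2-state fragment.
  ba : 4 states
  (ba)* : 6 states
  a(ba)* : 8 states
  b | a(ba)* : 12 states
  (b | a(ba)*)* : 14 states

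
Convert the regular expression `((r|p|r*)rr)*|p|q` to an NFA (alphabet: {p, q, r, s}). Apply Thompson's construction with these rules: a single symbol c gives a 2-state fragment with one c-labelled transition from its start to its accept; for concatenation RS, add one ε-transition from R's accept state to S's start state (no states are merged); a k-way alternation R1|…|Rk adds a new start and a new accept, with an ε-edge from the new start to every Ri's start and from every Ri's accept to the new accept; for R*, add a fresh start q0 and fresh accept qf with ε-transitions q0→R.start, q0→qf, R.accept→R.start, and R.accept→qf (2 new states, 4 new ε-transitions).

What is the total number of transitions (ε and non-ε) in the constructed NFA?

Building bottom-up:
Each of the 7 symbol leaves contributes 1 transition (1 symbol, 0 ε).
  r* = 5 transitions (1 symbol, 4 ε)
  r|p|r* = 13 transitions (3 symbol, 10 ε)
  (r|p|r*)rr = 17 transitions (5 symbol, 12 ε)
  ((r|p|r*)rr)* = 21 transitions (5 symbol, 16 ε)
  ((r|p|r*)rr)*|p|q = 29 transitions (7 symbol, 22 ε)

29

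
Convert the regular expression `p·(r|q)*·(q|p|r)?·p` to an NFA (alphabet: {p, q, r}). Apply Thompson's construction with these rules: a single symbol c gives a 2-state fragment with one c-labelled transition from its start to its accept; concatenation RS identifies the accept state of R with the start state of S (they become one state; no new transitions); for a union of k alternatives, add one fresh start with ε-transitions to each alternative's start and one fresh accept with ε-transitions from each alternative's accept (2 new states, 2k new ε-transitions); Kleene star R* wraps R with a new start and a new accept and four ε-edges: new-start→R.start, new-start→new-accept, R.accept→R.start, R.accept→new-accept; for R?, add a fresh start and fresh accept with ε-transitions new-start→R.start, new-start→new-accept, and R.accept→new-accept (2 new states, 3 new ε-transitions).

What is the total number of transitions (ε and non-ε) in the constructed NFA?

24

Bottom-up over the parse tree:
Each of the 7 symbol leaves contributes 1 transition (1 symbol, 0 ε).
  r|q = 6 transitions (2 symbol, 4 ε)
  (r|q)* = 10 transitions (2 symbol, 8 ε)
  q|p|r = 9 transitions (3 symbol, 6 ε)
  (q|p|r)? = 12 transitions (3 symbol, 9 ε)
  p·(r|q)*·(q|p|r)?·p = 24 transitions (7 symbol, 17 ε)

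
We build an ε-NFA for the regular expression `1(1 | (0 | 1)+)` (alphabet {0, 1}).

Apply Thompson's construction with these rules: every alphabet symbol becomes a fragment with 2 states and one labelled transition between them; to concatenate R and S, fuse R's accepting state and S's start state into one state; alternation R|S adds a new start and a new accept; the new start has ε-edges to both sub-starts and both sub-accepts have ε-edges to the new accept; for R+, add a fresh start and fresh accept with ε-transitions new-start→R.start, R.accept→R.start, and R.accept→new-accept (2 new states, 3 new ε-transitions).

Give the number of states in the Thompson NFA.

Per subexpression:
Each of the 4 symbol leaves contributes a 2-state fragment.
  0 | 1 = 6 states
  (0 | 1)+ = 8 states
  1 | (0 | 1)+ = 12 states
  1(1 | (0 | 1)+) = 13 states

13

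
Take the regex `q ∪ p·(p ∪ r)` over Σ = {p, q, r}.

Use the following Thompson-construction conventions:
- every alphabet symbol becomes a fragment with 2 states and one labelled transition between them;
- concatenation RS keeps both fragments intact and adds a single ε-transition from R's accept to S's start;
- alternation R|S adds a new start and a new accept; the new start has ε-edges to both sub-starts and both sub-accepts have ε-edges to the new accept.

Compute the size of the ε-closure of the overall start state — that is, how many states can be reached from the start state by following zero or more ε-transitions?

3

Let C(F) = |ε-closure(F.start)| within fragment F, and note whether F accepts ε. Symbol fragments have C = 1 and do not accept ε. Then:
  p ∪ r — C = 1 + 1 + 1 = 3 (the new accept is not ε-reachable since no branch accepts ε)
  p·(p ∪ r) — same as the first factor's closure: C = 1
  q ∪ p·(p ∪ r) — new start ε-reaches every alternative's start; none of them accept ε, so the new accept is not reached: C = 1 + 1 + 1 = 3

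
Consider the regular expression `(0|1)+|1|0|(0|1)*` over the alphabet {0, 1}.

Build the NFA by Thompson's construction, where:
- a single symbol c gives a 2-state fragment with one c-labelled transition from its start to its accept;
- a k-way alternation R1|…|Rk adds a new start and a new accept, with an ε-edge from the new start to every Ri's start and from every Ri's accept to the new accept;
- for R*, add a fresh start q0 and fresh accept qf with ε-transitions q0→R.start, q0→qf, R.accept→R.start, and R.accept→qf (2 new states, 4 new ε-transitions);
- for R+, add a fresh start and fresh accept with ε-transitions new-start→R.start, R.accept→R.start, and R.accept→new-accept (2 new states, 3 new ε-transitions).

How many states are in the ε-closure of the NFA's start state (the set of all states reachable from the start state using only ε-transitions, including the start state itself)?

Let C(F) = |ε-closure(F.start)| within fragment F, and note whether F accepts ε. Symbol fragments have C = 1 and do not accept ε. Then:
  0|1 : |ε-closure| = 1 + 1 + 1 = 3 (the new accept is not ε-reachable since no branch accepts ε)
  (0|1)+ : new start ε-reaches only the body's start; the new accept needs a symbol first: |ε-closure| = 1 + 3 = 4
  0|1 : new start ε-reaches every alternative's start; none of them accept ε, so the new accept is not reached: |ε-closure| = 1 + 1 + 1 = 3
  (0|1)* : new start has ε-edges to the inner start and to the new accept, so |ε-closure| = 2 + 3 = 5
  (0|1)+|1|0|(0|1)* : |ε-closure| = 1 (new start) + (4 + 1 + 1 + 5) + 1 (new accept, since some branch ε-reaches its own accept) = 13

13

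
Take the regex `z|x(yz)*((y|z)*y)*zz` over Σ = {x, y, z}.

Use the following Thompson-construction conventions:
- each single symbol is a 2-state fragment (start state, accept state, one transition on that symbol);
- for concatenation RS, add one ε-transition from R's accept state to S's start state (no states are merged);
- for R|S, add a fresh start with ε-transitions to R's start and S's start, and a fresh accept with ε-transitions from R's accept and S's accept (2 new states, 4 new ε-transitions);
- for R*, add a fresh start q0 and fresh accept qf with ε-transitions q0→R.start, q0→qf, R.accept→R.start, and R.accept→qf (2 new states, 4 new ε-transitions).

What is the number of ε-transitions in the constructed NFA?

26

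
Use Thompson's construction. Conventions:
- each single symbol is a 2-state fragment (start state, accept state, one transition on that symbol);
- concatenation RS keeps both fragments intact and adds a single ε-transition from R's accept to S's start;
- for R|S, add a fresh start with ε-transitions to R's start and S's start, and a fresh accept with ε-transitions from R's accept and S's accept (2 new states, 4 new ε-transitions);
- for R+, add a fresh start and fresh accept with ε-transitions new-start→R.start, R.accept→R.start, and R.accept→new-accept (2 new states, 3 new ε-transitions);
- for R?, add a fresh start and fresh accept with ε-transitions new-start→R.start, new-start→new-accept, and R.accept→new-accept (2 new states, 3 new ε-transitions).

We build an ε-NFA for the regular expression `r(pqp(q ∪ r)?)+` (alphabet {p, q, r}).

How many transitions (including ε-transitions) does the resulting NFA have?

20

Bottom-up over the parse tree:
Each of the 6 symbol leaves contributes 1 transition (1 symbol, 0 ε).
  q ∪ r = 6 transitions (2 symbol, 4 ε)
  (q ∪ r)? = 9 transitions (2 symbol, 7 ε)
  pqp(q ∪ r)? = 15 transitions (5 symbol, 10 ε)
  (pqp(q ∪ r)?)+ = 18 transitions (5 symbol, 13 ε)
  r(pqp(q ∪ r)?)+ = 20 transitions (6 symbol, 14 ε)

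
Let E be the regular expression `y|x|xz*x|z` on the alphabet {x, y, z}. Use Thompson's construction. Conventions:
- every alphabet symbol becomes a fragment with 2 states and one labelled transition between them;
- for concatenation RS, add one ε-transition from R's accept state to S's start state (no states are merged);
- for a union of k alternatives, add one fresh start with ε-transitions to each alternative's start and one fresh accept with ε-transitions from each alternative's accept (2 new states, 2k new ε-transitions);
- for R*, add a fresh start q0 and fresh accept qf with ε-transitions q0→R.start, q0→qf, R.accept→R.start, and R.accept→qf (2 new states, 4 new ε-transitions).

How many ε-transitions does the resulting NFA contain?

14

By structural recursion:
Each of the 6 symbol leaves contributes 0 ε-transitions.
  z* — 4 ε-transitions
  xz*x — 6 ε-transitions
  y|x|xz*x|z — 14 ε-transitions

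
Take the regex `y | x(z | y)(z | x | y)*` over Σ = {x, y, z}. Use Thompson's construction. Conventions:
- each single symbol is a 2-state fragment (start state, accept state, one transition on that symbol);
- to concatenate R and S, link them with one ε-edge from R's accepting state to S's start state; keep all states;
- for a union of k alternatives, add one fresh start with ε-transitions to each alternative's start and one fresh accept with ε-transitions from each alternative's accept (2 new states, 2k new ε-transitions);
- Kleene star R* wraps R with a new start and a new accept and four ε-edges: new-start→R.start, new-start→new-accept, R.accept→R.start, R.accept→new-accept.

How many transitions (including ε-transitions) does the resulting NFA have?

Per subexpression:
Each of the 7 symbol leaves contributes 1 transition (1 symbol, 0 ε).
  z | y : 6 transitions (2 symbol, 4 ε)
  z | x | y : 9 transitions (3 symbol, 6 ε)
  (z | x | y)* : 13 transitions (3 symbol, 10 ε)
  x(z | y)(z | x | y)* : 22 transitions (6 symbol, 16 ε)
  y | x(z | y)(z | x | y)* : 27 transitions (7 symbol, 20 ε)

27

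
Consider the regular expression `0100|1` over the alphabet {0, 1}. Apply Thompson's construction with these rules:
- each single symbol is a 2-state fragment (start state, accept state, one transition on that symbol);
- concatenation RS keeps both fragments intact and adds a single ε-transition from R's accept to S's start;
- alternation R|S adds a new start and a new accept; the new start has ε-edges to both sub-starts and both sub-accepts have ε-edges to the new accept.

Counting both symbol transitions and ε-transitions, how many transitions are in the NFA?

12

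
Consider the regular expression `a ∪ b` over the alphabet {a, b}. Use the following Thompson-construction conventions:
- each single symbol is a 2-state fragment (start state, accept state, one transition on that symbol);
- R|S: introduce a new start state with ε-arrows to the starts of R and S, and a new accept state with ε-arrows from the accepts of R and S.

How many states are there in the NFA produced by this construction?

6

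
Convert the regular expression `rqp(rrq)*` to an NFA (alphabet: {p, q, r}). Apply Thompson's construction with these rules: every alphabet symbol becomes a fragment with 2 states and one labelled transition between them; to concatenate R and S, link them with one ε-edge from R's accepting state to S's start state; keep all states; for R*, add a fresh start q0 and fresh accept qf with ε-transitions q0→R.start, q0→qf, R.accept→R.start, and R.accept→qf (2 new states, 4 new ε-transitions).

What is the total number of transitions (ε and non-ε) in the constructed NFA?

15

By structural recursion:
Each of the 6 symbol leaves contributes 1 transition (1 symbol, 0 ε).
  rrq = 5 transitions (3 symbol, 2 ε)
  (rrq)* = 9 transitions (3 symbol, 6 ε)
  rqp(rrq)* = 15 transitions (6 symbol, 9 ε)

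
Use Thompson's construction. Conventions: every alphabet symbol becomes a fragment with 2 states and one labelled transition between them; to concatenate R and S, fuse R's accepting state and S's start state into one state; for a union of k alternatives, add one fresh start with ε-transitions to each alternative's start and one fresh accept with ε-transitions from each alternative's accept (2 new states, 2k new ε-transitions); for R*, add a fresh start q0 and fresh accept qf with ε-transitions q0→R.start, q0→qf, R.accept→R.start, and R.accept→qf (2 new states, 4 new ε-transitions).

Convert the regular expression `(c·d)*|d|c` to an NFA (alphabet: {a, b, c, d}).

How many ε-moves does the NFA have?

Per subexpression:
Each of the 4 symbol leaves contributes 0 ε-transitions.
  c·d — 0 ε-transitions
  (c·d)* — 4 ε-transitions
  (c·d)*|d|c — 10 ε-transitions

10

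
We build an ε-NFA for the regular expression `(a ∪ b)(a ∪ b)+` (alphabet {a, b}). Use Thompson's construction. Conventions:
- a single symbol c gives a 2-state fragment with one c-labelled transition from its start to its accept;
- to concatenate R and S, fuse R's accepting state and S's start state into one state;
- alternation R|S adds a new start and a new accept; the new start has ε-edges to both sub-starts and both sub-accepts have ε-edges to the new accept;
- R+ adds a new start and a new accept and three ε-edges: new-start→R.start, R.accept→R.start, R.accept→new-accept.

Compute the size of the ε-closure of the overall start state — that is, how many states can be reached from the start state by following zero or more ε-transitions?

Let C(F) = |ε-closure(F.start)| within fragment F, and note whether F accepts ε. Symbol fragments have C = 1 and do not accept ε. Then:
  a ∪ b — new start ε-reaches every alternative's start; none of them accept ε, so the new accept is not reached: C = 1 + 1 + 1 = 3
  a ∪ b — C = 1 + 1 + 1 = 3 (the new accept is not ε-reachable since no branch accepts ε)
  (a ∪ b)+ — new start ε-reaches only the body's start; the new accept needs a symbol first: C = 1 + 3 = 4
  (a ∪ b)(a ∪ b)+ — C equals the left operand's closure size = 3 (its accept is not ε-reachable, so the closure stops there)

3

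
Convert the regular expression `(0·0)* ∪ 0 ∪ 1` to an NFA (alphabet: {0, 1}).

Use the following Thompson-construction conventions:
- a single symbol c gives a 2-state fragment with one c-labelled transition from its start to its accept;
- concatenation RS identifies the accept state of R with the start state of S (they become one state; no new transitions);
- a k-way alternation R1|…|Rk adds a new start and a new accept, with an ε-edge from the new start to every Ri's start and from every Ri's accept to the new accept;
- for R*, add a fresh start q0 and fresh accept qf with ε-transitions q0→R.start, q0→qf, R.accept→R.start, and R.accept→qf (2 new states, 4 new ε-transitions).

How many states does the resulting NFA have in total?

Recursing over subexpressions:
Each of the 4 symbol leaves contributes a 2-state fragment.
  0·0 : 3 states
  (0·0)* : 5 states
  (0·0)* ∪ 0 ∪ 1 : 11 states

11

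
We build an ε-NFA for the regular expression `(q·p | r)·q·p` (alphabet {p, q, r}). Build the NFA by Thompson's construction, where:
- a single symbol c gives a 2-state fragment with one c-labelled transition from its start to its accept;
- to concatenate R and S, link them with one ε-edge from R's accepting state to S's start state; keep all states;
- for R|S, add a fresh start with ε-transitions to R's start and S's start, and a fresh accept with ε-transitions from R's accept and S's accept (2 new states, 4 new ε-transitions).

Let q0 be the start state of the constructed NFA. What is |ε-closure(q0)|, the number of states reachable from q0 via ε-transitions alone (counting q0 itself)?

Let C(F) = |ε-closure(F.start)| within fragment F, and note whether F accepts ε. Symbol fragments have C = 1 and do not accept ε. Then:
  q·p : same as the first factor's closure: |closure| = 1
  q·p | r : |closure| = 1 + 1 + 1 = 3 (the new accept is not ε-reachable since no branch accepts ε)
  (q·p | r)·q·p : |closure| equals the left operand's closure size = 3 (its accept is not ε-reachable, so the closure stops there)

3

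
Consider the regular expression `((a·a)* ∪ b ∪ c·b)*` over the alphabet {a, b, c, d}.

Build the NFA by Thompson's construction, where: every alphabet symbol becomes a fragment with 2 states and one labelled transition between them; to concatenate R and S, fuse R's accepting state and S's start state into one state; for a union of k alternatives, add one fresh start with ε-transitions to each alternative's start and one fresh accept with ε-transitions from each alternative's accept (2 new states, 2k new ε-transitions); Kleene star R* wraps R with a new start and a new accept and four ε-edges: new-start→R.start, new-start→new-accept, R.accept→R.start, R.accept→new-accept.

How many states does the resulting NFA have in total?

14

Recursing over subexpressions:
Each of the 5 symbol leaves contributes a 2-state fragment.
  a·a : 3 states
  (a·a)* : 5 states
  c·b : 3 states
  (a·a)* ∪ b ∪ c·b : 12 states
  ((a·a)* ∪ b ∪ c·b)* : 14 states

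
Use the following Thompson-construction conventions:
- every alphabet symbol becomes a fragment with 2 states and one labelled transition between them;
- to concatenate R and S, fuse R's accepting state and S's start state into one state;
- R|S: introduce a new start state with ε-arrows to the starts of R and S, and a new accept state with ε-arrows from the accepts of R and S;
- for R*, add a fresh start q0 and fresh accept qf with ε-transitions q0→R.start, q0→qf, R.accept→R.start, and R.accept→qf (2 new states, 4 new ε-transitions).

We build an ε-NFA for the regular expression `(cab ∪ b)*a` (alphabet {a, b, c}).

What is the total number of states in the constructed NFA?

11

Per subexpression:
Each of the 5 symbol leaves contributes a 2-state fragment.
  cab : 4 states
  cab ∪ b : 8 states
  (cab ∪ b)* : 10 states
  (cab ∪ b)*a : 11 states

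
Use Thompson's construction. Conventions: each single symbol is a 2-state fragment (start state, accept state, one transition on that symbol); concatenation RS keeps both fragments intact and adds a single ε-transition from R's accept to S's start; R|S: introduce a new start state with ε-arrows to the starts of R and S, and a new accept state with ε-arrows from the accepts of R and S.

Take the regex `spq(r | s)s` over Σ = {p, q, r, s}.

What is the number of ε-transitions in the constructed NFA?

8

Recursing over subexpressions:
Each of the 6 symbol leaves contributes 0 ε-transitions.
  r | s → 4 ε-transitions
  spq(r | s)s → 8 ε-transitions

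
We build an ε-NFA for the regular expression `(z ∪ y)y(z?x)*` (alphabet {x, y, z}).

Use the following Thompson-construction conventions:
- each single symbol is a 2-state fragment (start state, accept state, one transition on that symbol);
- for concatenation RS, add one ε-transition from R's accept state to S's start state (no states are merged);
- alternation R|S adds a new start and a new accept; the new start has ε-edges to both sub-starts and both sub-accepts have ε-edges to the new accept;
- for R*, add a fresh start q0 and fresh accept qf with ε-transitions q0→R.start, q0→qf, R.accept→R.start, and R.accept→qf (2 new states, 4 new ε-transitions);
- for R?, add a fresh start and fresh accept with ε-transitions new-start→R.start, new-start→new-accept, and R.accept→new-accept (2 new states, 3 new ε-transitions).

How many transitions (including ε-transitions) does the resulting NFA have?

By structural recursion:
Each of the 5 symbol leaves contributes 1 transition (1 symbol, 0 ε).
  z ∪ y — 6 transitions (2 symbol, 4 ε)
  z? — 4 transitions (1 symbol, 3 ε)
  z?x — 6 transitions (2 symbol, 4 ε)
  (z?x)* — 10 transitions (2 symbol, 8 ε)
  (z ∪ y)y(z?x)* — 19 transitions (5 symbol, 14 ε)

19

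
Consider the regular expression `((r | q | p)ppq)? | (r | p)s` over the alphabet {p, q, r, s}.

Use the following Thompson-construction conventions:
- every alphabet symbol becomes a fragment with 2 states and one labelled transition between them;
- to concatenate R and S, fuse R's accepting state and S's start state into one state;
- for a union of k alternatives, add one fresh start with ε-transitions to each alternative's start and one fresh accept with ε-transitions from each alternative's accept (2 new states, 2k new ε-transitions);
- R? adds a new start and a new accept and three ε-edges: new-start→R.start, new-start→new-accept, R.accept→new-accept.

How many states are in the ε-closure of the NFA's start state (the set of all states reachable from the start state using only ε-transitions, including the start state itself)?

11

Compute the ε-closure size of each fragment's start state recursively; a symbol fragment's start has no outgoing ε-edge, so its closure is just itself (size 1).
  r | q | p : new start ε-reaches every alternative's start; none of them accept ε, so the new accept is not reached: |closure| = 1 + 1 + 1 + 1 = 4
  (r | q | p)ppq : |closure| equals the left operand's closure size = 4 (its accept is not ε-reachable, so the closure stops there)
  ((r | q | p)ppq)? : |closure| = 1 (new start) + 4 (body) + 1 (new accept, via ε) = 6
  r | p : new start ε-reaches every alternative's start; none of them accept ε, so the new accept is not reached: |closure| = 1 + 1 + 1 = 3
  (r | p)s : same as the first factor's closure: |closure| = 3
  ((r | q | p)ppq)? | (r | p)s : |closure| = 1 (new start) + (6 + 3) + 1 (new accept, since some branch ε-reaches its own accept) = 11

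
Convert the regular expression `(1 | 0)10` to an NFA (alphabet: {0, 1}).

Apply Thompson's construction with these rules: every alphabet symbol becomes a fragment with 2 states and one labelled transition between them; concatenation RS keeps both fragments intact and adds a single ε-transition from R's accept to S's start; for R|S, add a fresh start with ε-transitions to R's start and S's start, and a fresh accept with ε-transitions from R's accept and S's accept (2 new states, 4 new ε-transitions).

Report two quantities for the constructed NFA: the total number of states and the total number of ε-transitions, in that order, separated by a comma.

10, 6

Building bottom-up:
Each of the 4 symbol leaves contributes 2 states and 0 ε-transitions.
  1 | 0 = 6 states, 4 ε-transitions
  (1 | 0)10 = 10 states, 6 ε-transitions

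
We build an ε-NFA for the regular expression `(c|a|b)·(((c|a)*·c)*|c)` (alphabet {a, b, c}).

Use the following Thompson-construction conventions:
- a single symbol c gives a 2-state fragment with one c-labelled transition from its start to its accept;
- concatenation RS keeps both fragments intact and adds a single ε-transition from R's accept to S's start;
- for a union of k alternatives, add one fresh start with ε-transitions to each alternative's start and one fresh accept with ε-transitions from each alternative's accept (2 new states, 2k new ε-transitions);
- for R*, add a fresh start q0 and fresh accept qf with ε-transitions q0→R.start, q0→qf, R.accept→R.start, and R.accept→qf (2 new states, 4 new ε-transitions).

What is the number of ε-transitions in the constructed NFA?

24

Bottom-up over the parse tree:
Each of the 7 symbol leaves contributes 0 ε-transitions.
  c|a|b → 6 ε-transitions
  c|a → 4 ε-transitions
  (c|a)* → 8 ε-transitions
  (c|a)*·c → 9 ε-transitions
  ((c|a)*·c)* → 13 ε-transitions
  ((c|a)*·c)*|c → 17 ε-transitions
  (c|a|b)·(((c|a)*·c)*|c) → 24 ε-transitions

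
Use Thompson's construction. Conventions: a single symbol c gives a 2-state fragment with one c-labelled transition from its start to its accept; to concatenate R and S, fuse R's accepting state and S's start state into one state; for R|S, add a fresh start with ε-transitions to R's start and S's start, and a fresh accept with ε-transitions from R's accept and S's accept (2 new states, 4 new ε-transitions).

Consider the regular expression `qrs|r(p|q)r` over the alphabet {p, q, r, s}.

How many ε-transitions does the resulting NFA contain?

Recursing over subexpressions:
Each of the 7 symbol leaves contributes 0 ε-transitions.
  qrs = 0 ε-transitions
  p|q = 4 ε-transitions
  r(p|q)r = 4 ε-transitions
  qrs|r(p|q)r = 8 ε-transitions

8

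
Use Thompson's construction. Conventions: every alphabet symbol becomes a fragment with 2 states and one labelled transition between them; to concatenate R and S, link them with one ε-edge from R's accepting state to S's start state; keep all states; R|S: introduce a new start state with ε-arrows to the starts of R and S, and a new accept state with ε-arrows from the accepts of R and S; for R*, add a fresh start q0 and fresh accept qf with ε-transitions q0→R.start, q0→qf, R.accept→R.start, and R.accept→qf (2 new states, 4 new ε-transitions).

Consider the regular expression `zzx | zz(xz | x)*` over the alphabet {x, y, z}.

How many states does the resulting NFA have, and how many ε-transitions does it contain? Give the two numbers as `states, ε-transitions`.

Bottom-up over the parse tree:
Each of the 8 symbol leaves contributes 2 states and 0 ε-transitions.
  zzx = 6 states, 2 ε-transitions
  xz = 4 states, 1 ε-transition
  xz | x = 8 states, 5 ε-transitions
  (xz | x)* = 10 states, 9 ε-transitions
  zz(xz | x)* = 14 states, 11 ε-transitions
  zzx | zz(xz | x)* = 22 states, 17 ε-transitions

22, 17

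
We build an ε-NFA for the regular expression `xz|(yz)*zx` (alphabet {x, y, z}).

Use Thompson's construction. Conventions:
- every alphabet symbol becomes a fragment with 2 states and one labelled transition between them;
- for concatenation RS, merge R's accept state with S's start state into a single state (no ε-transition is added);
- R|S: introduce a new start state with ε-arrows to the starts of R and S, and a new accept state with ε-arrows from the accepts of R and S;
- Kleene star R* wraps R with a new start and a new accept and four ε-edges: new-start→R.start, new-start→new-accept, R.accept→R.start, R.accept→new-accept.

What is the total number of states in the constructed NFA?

12

Recursing over subexpressions:
Each of the 6 symbol leaves contributes a 2-state fragment.
  xz = 3 states
  yz = 3 states
  (yz)* = 5 states
  (yz)*zx = 7 states
  xz|(yz)*zx = 12 states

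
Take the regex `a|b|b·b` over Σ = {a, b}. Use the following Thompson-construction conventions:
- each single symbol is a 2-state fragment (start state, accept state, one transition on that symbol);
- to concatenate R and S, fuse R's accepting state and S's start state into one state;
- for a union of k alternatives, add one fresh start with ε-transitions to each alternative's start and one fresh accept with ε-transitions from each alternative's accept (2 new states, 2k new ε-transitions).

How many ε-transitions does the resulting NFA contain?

6

Building bottom-up:
Each of the 4 symbol leaves contributes 0 ε-transitions.
  b·b — 0 ε-transitions
  a|b|b·b — 6 ε-transitions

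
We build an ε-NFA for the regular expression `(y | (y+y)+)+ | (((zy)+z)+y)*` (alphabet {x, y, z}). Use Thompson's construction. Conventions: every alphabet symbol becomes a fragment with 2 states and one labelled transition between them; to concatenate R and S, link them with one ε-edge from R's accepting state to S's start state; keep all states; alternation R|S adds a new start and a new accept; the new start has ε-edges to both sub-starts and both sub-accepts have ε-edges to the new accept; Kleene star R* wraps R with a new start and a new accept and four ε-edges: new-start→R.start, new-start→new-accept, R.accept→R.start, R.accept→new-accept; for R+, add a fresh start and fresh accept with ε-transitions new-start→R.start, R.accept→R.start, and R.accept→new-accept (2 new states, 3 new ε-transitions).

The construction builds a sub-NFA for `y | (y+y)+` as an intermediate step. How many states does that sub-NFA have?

Fragment for `y | (y+y)+`:
Each of the 3 symbol leaves contributes a 2-state fragment.
  y+ → 4 states
  y+y → 6 states
  (y+y)+ → 8 states
  y | (y+y)+ → 12 states

12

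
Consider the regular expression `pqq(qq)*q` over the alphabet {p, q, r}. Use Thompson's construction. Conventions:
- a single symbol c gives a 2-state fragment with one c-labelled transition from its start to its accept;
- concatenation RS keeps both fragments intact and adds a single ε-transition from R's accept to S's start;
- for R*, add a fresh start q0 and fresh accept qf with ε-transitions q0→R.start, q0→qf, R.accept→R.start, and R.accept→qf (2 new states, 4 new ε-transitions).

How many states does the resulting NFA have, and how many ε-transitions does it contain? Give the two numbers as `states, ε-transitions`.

14, 9

Recursing over subexpressions:
Each of the 6 symbol leaves contributes 2 states and 0 ε-transitions.
  qq — 4 states, 1 ε-transition
  (qq)* — 6 states, 5 ε-transitions
  pqq(qq)*q — 14 states, 9 ε-transitions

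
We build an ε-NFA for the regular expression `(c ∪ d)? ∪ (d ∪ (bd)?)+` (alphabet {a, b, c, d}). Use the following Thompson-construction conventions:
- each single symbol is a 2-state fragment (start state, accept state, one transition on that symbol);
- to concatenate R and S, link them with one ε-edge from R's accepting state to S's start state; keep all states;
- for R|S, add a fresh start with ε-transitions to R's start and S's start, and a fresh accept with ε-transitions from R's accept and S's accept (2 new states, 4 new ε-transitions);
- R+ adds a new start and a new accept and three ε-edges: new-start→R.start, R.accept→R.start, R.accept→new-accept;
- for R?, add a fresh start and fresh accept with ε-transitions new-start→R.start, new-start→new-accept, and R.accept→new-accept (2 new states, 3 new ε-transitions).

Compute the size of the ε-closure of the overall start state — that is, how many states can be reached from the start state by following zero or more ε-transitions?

15

Compute the ε-closure size of each fragment's start state recursively; a symbol fragment's start has no outgoing ε-edge, so its closure is just itself (size 1).
  c ∪ d → |closure| = 1 + 1 + 1 = 3 (the new accept is not ε-reachable since no branch accepts ε)
  (c ∪ d)? → new start has ε-edges to the inner start and to the new accept, so |closure| = 2 + 3 = 5
  bd → |closure| equals the left operand's closure size = 1 (its accept is not ε-reachable, so the closure stops there)
  (bd)? → |closure| = 1 (new start) + 1 (body) + 1 (new accept, via ε) = 3
  d ∪ (bd)? → new start ε-reaches every alternative's start; at least one alternative accepts ε, so the union's new accept is reached too: |closure| = 1 + 1 + 3 + 1 = 6
  (d ∪ (bd)?)+ → |closure| = 1 + 6 + 1 (new accept, reached because the body accepts ε) = 8
  (c ∪ d)? ∪ (d ∪ (bd)?)+ → new start ε-reaches every alternative's start; at least one alternative accepts ε, so the union's new accept is reached too: |closure| = 1 + 5 + 8 + 1 = 15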